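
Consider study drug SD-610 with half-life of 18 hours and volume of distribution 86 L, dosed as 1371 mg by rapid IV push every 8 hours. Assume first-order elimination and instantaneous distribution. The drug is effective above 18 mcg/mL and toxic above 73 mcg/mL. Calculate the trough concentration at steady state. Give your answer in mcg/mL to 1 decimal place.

Over one 8-h interval, 8/18 ≈ 0.44444 half-lives elapse, leaving f ≈ 0.7349 of each dose.
Each bolus raises the concentration by D/Vd = 1371/86 ≈ 15.942 mcg/mL.
Steady-state trough Cmin,ss = C₀·f/(1−f) ≈ 15.942 × 0.7349/0.2651 ≈ 44.194 mcg/mL.
Trough 44.2 mcg/mL vs MEC 18 mcg/mL: adequate.

44.2 mcg/mL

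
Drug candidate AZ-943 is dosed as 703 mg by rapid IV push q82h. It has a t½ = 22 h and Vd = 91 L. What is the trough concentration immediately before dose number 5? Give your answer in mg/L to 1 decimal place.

0.6 mg/L

f = (1/2)^(τ/t½) = (1/2)^(82/22) ≈ 0.0755.
C₀ = D/Vd = 703/91 ≈ 7.725 mg/L.
Before the 5th dose, 4 doses have been given. Superposition: Cmin = C₀·(f + f² + … + f^4).
≈ 7.725 × (0.0755 + 0.0057 + 0.0004 + 0.0000) ≈ 7.725 × 0.0816 ≈ 0.630 mg/L.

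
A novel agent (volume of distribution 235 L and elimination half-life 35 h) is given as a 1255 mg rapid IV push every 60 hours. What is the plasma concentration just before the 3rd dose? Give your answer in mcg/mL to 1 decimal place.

2.1 mcg/mL

f = (1/2)^(τ/t½) = (1/2)^(60/35) ≈ 0.3048.
C₀ = D/Vd = 1255/235 ≈ 5.340 mcg/mL.
Before the 3rd dose, 2 doses have been given. Superposition: Cmin = C₀·(f + f²).
≈ 5.340 × (0.3048 + 0.0929) ≈ 5.340 × 0.3977 ≈ 2.124 mcg/mL.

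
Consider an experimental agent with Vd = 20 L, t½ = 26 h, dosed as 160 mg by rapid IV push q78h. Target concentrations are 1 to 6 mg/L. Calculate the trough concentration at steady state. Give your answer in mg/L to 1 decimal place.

τ = 78 h = 3 half-lives, so f = (1/2)^3 = 0.125.
Accumulation ratio R = 1/(1 − f) = 1/0.875 = 8/7.
Single-dose peak C₀ = D/Vd = 160/20 = 8 mg/L.
Steady-state peak Cmax,ss = C₀·R = 8 × 8/7 ≈ 9.143 mg/L.
Steady-state trough Cmin,ss = Cmax,ss·f ≈ 9.143 × 0.125 ≈ 1.143 mg/L.
Trough 1.1 mg/L vs MEC 1 mg/L: adequate.

1.1 mg/L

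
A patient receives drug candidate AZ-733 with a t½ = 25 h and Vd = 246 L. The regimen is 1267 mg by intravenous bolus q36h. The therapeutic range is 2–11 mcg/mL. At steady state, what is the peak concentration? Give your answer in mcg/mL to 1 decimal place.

Over one 36-h interval, 36/25 ≈ 1.44 half-lives elapse, leaving f ≈ 0.3686 of each dose.
At steady state, accumulation factor R = 1/(1 − e^(−kτ)) ≈ 1.5838.
Single-dose peak C₀ = D/Vd = 1267/246 ≈ 5.150 mcg/mL.
Cmax,ss = C₀/(1 − f) ≈ 5.150/0.6314 ≈ 8.156 mcg/mL.
Peak 8.2 mcg/mL vs MTC 11 mcg/mL: below toxic threshold.

8.2 mcg/mL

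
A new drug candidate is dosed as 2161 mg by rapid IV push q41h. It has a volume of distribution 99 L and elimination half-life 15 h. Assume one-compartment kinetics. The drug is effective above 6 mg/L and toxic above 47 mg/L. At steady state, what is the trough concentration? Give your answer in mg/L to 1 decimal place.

3.9 mg/L

Over one 41-h interval, 41/15 ≈ 2.7333 half-lives elapse, leaving f ≈ 0.1504 of each dose.
Each bolus raises the concentration by D/Vd = 2161/99 ≈ 21.828 mg/L.
Steady-state trough Cmin,ss = C₀·f/(1−f) ≈ 21.828 × 0.1504/0.8496 ≈ 3.864 mg/L.
Trough 3.9 mg/L vs MEC 6 mg/L: subtherapeutic.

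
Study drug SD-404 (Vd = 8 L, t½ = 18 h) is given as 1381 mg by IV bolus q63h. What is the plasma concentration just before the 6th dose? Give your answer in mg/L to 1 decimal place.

16.7 mg/L

f = (1/2)^(τ/t½) = (1/2)^(63/18) ≈ 0.0884.
C₀ = D/Vd = 1381/8 ≈ 172.625 mg/L.
Before the 6th dose, 5 doses have been given. Superposition: Cmin = C₀·(f + f² + … + f^5).
≈ 172.625 × (0.0884 + 0.0078 + 0.0007 + 0.0001 + 0.0000) ≈ 172.625 × 0.0970 ≈ 16.745 mg/L.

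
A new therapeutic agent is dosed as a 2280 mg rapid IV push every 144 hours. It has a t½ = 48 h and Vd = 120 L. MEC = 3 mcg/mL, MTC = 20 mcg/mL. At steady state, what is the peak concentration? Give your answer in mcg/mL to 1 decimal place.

21.7 mcg/mL

The dosing interval is 3 half-lives, so f = 2^(−3) = 0.125.
At steady state, R = 1/(1 − 0.125) = 8/7.
Single-dose peak C₀ = D/Vd = 2280/120 = 19 mcg/mL.
Steady-state peak Cmax,ss = C₀·R = 19 × 8/7 ≈ 21.714 mcg/mL.
Peak 21.7 mcg/mL vs MTC 20 mcg/mL: exceeds toxic threshold.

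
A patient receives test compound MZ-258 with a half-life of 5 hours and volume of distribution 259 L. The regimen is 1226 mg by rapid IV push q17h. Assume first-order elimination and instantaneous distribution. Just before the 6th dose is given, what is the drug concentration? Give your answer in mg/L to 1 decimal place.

f = (1/2)^(τ/t½) = (1/2)^(17/5) ≈ 0.0947.
C₀ = D/Vd = 1226/259 ≈ 4.734 mg/L.
Before the 6th dose, 5 doses have been given. Superposition: Cmin = C₀·(f + f² + … + f^5).
≈ 4.734 × (0.0947 + 0.0090 + 0.0008 + 0.0001 + 0.0000) ≈ 4.734 × 0.1046 ≈ 0.495 mg/L.

0.5 mg/L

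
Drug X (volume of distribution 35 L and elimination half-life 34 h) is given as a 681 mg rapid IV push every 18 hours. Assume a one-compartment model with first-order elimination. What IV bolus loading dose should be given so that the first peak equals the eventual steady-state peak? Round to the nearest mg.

2217 mg

f = (1/2)^(18/34) ≈ 0.692837; accumulation ratio R = 1/(1−f) ≈ 3.25560.
Loading dose to hit Cmax,ss on first dose: D_load = D_maint·R ≈ 681 × 3.25560 ≈ 2217.06 mg.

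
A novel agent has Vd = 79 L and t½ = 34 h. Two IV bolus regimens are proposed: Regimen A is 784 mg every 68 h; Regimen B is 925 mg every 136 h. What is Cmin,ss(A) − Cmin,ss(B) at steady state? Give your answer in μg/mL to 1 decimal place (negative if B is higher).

Regimen A: f = (1/2)^(68/34) ≈ 0.2500; Cmin,ss = (784/79)·f/(1−f) ≈ 3.308 μg/mL.
Regimen B: f = (1/2)^(136/34) ≈ 0.0625; Cmin,ss = (925/79)·f/(1−f) ≈ 0.781 μg/mL.
Difference ≈ 3.308 − 0.781 ≈ 2.527 μg/mL.

2.5 μg/mL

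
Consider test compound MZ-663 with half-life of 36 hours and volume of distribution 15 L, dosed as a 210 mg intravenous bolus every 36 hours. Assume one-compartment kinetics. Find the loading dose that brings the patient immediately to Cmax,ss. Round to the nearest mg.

420 mg

f = (1/2)^(36/36) ≈ 0.500000; accumulation ratio R = 1/(1−f) ≈ 2.00000.
Loading dose to hit Cmax,ss on first dose: D_load = D_maint·R ≈ 210 × 2.00000 ≈ 420.00 mg.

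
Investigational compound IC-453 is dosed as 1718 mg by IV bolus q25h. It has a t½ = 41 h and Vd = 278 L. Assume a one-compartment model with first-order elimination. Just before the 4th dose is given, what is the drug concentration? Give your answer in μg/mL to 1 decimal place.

8.4 μg/mL

f = (1/2)^(τ/t½) = (1/2)^(25/41) ≈ 0.6553.
C₀ = D/Vd = 1718/278 ≈ 6.180 μg/mL.
Before the 4th dose, 3 doses have been given. Superposition: Cmin = C₀·(f + f² + … + f^3).
≈ 6.180 × (0.6553 + 0.4294 + 0.2814) ≈ 6.180 × 1.3661 ≈ 8.442 μg/mL.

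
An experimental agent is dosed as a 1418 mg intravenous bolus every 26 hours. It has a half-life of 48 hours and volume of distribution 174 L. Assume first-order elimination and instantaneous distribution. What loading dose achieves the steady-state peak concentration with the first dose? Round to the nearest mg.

f = (1/2)^(26/48) ≈ 0.686977; accumulation ratio R = 1/(1−f) ≈ 3.19465.
Loading dose to hit Cmax,ss on first dose: D_load = D_maint·R ≈ 1418 × 3.19465 ≈ 4530.01 mg.

4530 mg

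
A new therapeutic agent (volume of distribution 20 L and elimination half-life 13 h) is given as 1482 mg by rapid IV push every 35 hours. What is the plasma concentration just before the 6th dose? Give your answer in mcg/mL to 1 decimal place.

f = (1/2)^(τ/t½) = (1/2)^(35/13) ≈ 0.1547.
C₀ = D/Vd = 1482/20 ≈ 74.100 mcg/mL.
Before the 6th dose, 5 doses have been given. Superposition: Cmin = C₀·(f + f² + … + f^5).
≈ 74.100 × (0.1547 + 0.0239 + 0.0037 + 0.0006 + 0.0001) ≈ 74.100 × 0.1830 ≈ 13.560 mcg/mL.

13.6 mcg/mL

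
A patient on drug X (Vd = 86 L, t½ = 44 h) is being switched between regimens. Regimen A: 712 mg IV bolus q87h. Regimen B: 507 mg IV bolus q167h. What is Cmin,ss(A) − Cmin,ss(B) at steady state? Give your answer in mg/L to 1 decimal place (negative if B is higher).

Regimen A: f = (1/2)^(87/44) ≈ 0.2540; Cmin,ss = (712/86)·f/(1−f) ≈ 2.819 mg/L.
Regimen B: f = (1/2)^(167/44) ≈ 0.0720; Cmin,ss = (507/86)·f/(1−f) ≈ 0.457 mg/L.
Difference ≈ 2.819 − 0.457 ≈ 2.362 mg/L.

2.4 mg/L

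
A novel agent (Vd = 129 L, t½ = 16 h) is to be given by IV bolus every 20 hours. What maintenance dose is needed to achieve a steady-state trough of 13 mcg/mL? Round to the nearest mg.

τ/t½ = 20/16 ≈ 1.25, so f = (1/2)^(20/16) ≈ 0.420448.
Cmin,ss = (D/Vd)·f/(1−f), so D = Cmin,ss·Vd·(1−f)/f.
D = 13 × 129 × (1−f)/f ≈ 13 × 129 × 1.37842 ≈ 2311.61 mg.

2312 mg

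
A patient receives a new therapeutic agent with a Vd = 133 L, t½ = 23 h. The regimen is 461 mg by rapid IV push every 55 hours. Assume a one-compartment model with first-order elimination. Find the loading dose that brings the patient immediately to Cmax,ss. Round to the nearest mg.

570 mg

f = (1/2)^(55/23) ≈ 0.190610; accumulation ratio R = 1/(1−f) ≈ 1.23550.
Loading dose to hit Cmax,ss on first dose: D_load = D_maint·R ≈ 461 × 1.23550 ≈ 569.57 mg.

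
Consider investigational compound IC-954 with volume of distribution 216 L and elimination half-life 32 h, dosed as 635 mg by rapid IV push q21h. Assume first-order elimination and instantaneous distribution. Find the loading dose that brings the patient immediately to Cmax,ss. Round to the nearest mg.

1737 mg

f = (1/2)^(21/32) ≈ 0.634525; accumulation ratio R = 1/(1−f) ≈ 2.73617.
Loading dose to hit Cmax,ss on first dose: D_load = D_maint·R ≈ 635 × 2.73617 ≈ 1737.47 mg.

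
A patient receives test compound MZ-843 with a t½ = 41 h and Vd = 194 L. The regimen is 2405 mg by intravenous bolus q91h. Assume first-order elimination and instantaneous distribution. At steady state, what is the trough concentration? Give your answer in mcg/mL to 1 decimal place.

Over one 91-h interval, 91/41 ≈ 2.2195 half-lives elapse, leaving f ≈ 0.2147 of each dose.
Accumulation ratio R = 1/(1 − f) ≈ 1/0.7853 ≈ 1.2734.
Single-dose peak C₀ = D/Vd = 2405/194 ≈ 12.397 mcg/mL.
Cmax,ss = C₀/(1 − f) ≈ 12.397/0.7853 ≈ 15.786 mcg/mL.
One interval later, Cmin,ss = Cmax,ss·e^(−kτ) ≈ 15.786 × 0.2147 ≈ 3.389 mcg/mL.

3.4 mcg/mL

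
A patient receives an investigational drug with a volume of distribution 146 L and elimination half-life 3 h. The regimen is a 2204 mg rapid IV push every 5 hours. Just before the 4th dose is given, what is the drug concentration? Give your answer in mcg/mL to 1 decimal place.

6.7 mcg/mL

f = (1/2)^(τ/t½) = (1/2)^(5/3) ≈ 0.3150.
C₀ = D/Vd = 2204/146 ≈ 15.096 mcg/mL.
Before the 4th dose, 3 doses have been given. Superposition: Cmin = C₀·(f + f² + … + f^3).
≈ 15.096 × (0.3150 + 0.0992 + 0.0313) ≈ 15.096 × 0.4455 ≈ 6.725 mcg/mL.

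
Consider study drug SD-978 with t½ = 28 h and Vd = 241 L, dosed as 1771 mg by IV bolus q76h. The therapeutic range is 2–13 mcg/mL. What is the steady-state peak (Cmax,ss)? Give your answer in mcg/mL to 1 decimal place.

8.7 mcg/mL

k = ln2/t½ = ln2/28 ≈ 0.024755 h⁻¹; fraction remaining f = e^(−kτ) = e^(−0.024755×76) ≈ 0.1524.
Accumulation ratio R = 1/(1 − f) ≈ 1/0.8476 ≈ 1.1798.
Single-dose peak C₀ = D/Vd = 1771/241 ≈ 7.349 mcg/mL.
Steady-state peak Cmax,ss = C₀·R ≈ 7.349 × 1.1798 ≈ 8.670 mcg/mL.
Peak 8.7 mcg/mL vs MTC 13 mcg/mL: below toxic threshold.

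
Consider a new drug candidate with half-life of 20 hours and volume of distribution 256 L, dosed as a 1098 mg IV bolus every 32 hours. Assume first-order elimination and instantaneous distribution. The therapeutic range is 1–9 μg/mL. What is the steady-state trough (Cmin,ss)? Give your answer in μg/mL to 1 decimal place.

2.1 μg/mL

τ/t½ = 32/20 ≈ 1.6, so fraction remaining f = (1/2)^(32/20) ≈ 0.3299.
At steady state, accumulation factor R = 1/(1 − e^(−kτ)) ≈ 1.4923.
Single-dose peak C₀ = D/Vd = 1098/256 ≈ 4.289 μg/mL.
Steady-state peak Cmax,ss = C₀·R ≈ 4.289 × 1.4923 ≈ 6.400 μg/mL.
Steady-state trough Cmin,ss = Cmax,ss·f ≈ 6.400 × 0.3299 ≈ 2.111 μg/mL.
Trough 2.1 μg/mL vs MEC 1 μg/mL: adequate.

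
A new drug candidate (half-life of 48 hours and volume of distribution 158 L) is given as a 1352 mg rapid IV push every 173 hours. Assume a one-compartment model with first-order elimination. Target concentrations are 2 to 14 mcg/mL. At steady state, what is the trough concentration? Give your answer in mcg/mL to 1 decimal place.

τ/t½ = 173/48 ≈ 3.6042, so fraction remaining f = (1/2)^(173/48) ≈ 0.0822.
Accumulation ratio R = 1/(1 − f) ≈ 1/0.9178 ≈ 1.0896.
Single-dose peak C₀ = D/Vd = 1352/158 ≈ 8.557 mcg/mL.
Cmax,ss = C₀/(1 − f) ≈ 8.557/0.9178 ≈ 9.323 mcg/mL.
Steady-state trough Cmin,ss = Cmax,ss·f ≈ 9.323 × 0.0822 ≈ 0.766 mcg/mL.
Trough 0.8 mcg/mL vs MEC 2 mcg/mL: subtherapeutic.

0.8 mcg/mL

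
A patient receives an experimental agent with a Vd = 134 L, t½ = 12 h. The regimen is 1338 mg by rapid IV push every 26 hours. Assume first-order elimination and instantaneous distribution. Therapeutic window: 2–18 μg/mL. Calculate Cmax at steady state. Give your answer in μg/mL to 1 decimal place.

12.8 μg/mL

Over one 26-h interval, 26/12 ≈ 2.1667 half-lives elapse, leaving f ≈ 0.2227 of each dose.
At steady state, accumulation factor R = 1/(1 − e^(−kτ)) ≈ 1.2865.
Single-dose peak C₀ = D/Vd = 1338/134 ≈ 9.985 μg/mL.
Cmax,ss = C₀/(1 − f) ≈ 9.985/0.7773 ≈ 12.846 μg/mL.
Peak 12.8 μg/mL vs MTC 18 μg/mL: below toxic threshold.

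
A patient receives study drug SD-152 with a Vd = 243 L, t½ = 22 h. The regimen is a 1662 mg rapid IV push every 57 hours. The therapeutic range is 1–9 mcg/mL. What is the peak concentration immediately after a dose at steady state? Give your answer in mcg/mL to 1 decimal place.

8.2 mcg/mL

Over one 57-h interval, 57/22 ≈ 2.5909 half-lives elapse, leaving f ≈ 0.1660 of each dose.
At steady state, accumulation factor R = 1/(1 − e^(−kτ)) ≈ 1.1990.
Each bolus raises the concentration by D/Vd = 1662/243 ≈ 6.840 mcg/mL.
Steady-state peak Cmax,ss = C₀·R ≈ 6.840 × 1.1990 ≈ 8.201 mcg/mL.
Peak 8.2 mcg/mL vs MTC 9 mcg/mL: below toxic threshold.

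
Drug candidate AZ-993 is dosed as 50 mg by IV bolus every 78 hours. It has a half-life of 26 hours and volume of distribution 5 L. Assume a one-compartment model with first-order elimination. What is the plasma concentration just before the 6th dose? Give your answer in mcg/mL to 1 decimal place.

1.4 mcg/mL

f = (1/2)^(τ/t½) = (1/2)^(78/26) ≈ 0.1250.
C₀ = D/Vd = 50/5 ≈ 10.000 mcg/mL.
Before the 6th dose, 5 doses have been given. Superposition: Cmin = C₀·(f + f² + … + f^5).
≈ 10.000 × (0.1250 + 0.0156 + 0.0020 + 0.0002 + 0.0000) ≈ 10.000 × 0.1428 ≈ 1.428 mcg/mL.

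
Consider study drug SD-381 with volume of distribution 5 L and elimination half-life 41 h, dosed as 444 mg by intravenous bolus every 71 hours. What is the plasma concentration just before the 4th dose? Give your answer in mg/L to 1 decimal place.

37.2 mg/L

f = (1/2)^(τ/t½) = (1/2)^(71/41) ≈ 0.3011.
C₀ = D/Vd = 444/5 ≈ 88.800 mg/L.
Before the 4th dose, 3 doses have been given. Superposition: Cmin = C₀·(f + f² + … + f^3).
≈ 88.800 × (0.3011 + 0.0907 + 0.0273) ≈ 88.800 × 0.4191 ≈ 37.216 mg/L.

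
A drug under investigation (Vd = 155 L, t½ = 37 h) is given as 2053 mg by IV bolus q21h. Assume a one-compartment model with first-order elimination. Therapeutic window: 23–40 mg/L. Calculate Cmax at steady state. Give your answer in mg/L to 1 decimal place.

Over one 21-h interval, 21/37 ≈ 0.56757 half-lives elapse, leaving f ≈ 0.6748 of each dose.
At steady state, accumulation factor R = 1/(1 − e^(−kτ)) ≈ 3.0750.
Each bolus raises the concentration by D/Vd = 2053/155 ≈ 13.245 mg/L.
Steady-state peak Cmax,ss = C₀·R ≈ 13.245 × 3.0750 ≈ 40.728 mg/L.
Peak 40.7 mg/L vs MTC 40 mg/L: exceeds toxic threshold.

40.7 mg/L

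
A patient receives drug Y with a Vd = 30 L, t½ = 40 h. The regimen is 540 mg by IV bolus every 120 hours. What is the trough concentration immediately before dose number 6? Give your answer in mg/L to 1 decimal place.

f = (1/2)^(τ/t½) = (1/2)^(120/40) ≈ 0.1250.
C₀ = D/Vd = 540/30 ≈ 18.000 mg/L.
Before the 6th dose, 5 doses have been given. Superposition: Cmin = C₀·(f + f² + … + f^5).
≈ 18.000 × (0.1250 + 0.0156 + 0.0020 + 0.0002 + 0.0000) ≈ 18.000 × 0.1428 ≈ 2.570 mg/L.

2.6 mg/L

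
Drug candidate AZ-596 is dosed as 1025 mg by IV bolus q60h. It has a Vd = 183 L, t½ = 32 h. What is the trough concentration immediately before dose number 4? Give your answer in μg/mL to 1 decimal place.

2.1 μg/mL

f = (1/2)^(τ/t½) = (1/2)^(60/32) ≈ 0.2726.
C₀ = D/Vd = 1025/183 ≈ 5.601 μg/mL.
Before the 4th dose, 3 doses have been given. Superposition: Cmin = C₀·(f + f² + … + f^3).
≈ 5.601 × (0.2726 + 0.0743 + 0.0203) ≈ 5.601 × 0.3672 ≈ 2.057 μg/mL.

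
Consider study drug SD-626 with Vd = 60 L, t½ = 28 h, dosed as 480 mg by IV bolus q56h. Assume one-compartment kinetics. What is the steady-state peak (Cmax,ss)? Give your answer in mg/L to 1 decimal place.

τ = 56 h = 2 half-lives, so f = (1/2)^2 = 0.25.
At steady state, R = 1/(1 − 0.25) = 4/3.
Single-dose peak C₀ = D/Vd = 480/60 = 8 mg/L.
Steady-state peak Cmax,ss = C₀·R = 8 × 4/3 ≈ 10.667 mg/L.

10.7 mg/L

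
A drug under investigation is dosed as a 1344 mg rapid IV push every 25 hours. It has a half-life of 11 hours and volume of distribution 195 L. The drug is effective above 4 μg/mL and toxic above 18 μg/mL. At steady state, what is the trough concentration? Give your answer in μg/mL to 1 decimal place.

Over one 25-h interval, 25/11 ≈ 2.2727 half-lives elapse, leaving f ≈ 0.2069 of each dose.
Single-dose peak C₀ = D/Vd = 1344/195 ≈ 6.892 μg/mL.
Steady-state trough Cmin,ss = C₀·f/(1−f) ≈ 6.892 × 0.2069/0.7931 ≈ 1.798 μg/mL.
Trough 1.8 μg/mL vs MEC 4 μg/mL: subtherapeutic.

1.8 μg/mL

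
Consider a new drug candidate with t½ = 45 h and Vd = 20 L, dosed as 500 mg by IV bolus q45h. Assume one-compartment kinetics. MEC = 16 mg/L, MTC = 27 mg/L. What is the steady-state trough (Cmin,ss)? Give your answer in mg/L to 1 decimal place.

τ = 45 h = 1 half-life, so f = (1/2)^1 = 0.5.
At steady state, R = 1/(1 − 0.5) = 2/1.
Single-dose peak C₀ = D/Vd = 500/20 = 25 mg/L.
Steady-state peak Cmax,ss = C₀·R = 25 × 2/1 ≈ 50.000 mg/L.
Steady-state trough Cmin,ss = Cmax,ss·f ≈ 50.000 × 0.5 ≈ 25.000 mg/L.
Trough 25.0 mg/L vs MEC 16 mg/L: adequate.

25.0 mg/L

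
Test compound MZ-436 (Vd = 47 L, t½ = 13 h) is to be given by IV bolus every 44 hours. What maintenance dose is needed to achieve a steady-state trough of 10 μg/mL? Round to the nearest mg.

4439 mg

τ/t½ = 44/13 ≈ 3.3846, so f = (1/2)^(44/13) ≈ 0.095748.
Cmin,ss = (D/Vd)·f/(1−f), so D = Cmin,ss·Vd·(1−f)/f.
D = 10 × 47 × (1−f)/f ≈ 10 × 47 × 9.44408 ≈ 4438.72 mg.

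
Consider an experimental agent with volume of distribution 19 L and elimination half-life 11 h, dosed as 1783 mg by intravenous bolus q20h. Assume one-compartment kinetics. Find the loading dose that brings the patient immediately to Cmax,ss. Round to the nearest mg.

2489 mg

f = (1/2)^(20/11) ≈ 0.283578; accumulation ratio R = 1/(1−f) ≈ 1.39583.
Loading dose to hit Cmax,ss on first dose: D_load = D_maint·R ≈ 1783 × 1.39583 ≈ 2488.76 mg.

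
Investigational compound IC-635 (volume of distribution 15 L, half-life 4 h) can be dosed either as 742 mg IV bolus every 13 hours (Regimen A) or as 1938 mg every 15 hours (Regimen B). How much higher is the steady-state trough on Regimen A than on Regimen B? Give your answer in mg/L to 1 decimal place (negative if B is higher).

-4.6 mg/L

Regimen A: f = (1/2)^(13/4) ≈ 0.1051; Cmin,ss = (742/15)·f/(1−f) ≈ 5.810 mg/L.
Regimen B: f = (1/2)^(15/4) ≈ 0.0743; Cmin,ss = (1938/15)·f/(1−f) ≈ 10.370 mg/L.
Difference ≈ 5.810 − 10.370 ≈ -4.560 mg/L.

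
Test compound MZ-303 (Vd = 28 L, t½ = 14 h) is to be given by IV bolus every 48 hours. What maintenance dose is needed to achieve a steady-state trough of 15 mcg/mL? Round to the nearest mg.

τ/t½ = 48/14 ≈ 3.4286, so f = (1/2)^(48/14) ≈ 0.092875.
Cmin,ss = (D/Vd)·f/(1−f), so D = Cmin,ss·Vd·(1−f)/f.
D = 15 × 28 × (1−f)/f ≈ 15 × 28 × 9.76716 ≈ 4102.21 mg.

4102 mg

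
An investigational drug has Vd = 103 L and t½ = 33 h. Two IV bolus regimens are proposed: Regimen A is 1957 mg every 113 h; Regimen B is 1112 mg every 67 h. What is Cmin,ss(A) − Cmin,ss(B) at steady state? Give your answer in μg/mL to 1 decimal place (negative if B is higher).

Regimen A: f = (1/2)^(113/33) ≈ 0.0932; Cmin,ss = (1957/103)·f/(1−f) ≈ 1.953 μg/mL.
Regimen B: f = (1/2)^(67/33) ≈ 0.2448; Cmin,ss = (1112/103)·f/(1−f) ≈ 3.500 μg/mL.
Difference ≈ 1.953 − 3.500 ≈ -1.547 μg/mL.

-1.5 μg/mL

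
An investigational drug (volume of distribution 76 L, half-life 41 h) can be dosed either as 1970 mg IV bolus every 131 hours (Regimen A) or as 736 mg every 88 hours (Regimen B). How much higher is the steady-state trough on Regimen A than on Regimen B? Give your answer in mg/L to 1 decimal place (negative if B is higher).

Regimen A: f = (1/2)^(131/41) ≈ 0.1092; Cmin,ss = (1970/76)·f/(1−f) ≈ 3.178 mg/L.
Regimen B: f = (1/2)^(88/41) ≈ 0.2259; Cmin,ss = (736/76)·f/(1−f) ≈ 2.826 mg/L.
Difference ≈ 3.178 − 2.826 ≈ 0.352 mg/L.

0.4 mg/L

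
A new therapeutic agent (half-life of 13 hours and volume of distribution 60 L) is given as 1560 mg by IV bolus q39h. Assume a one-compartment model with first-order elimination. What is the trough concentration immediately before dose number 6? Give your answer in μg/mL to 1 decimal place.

f = (1/2)^(τ/t½) = (1/2)^(39/13) ≈ 0.1250.
C₀ = D/Vd = 1560/60 ≈ 26.000 μg/mL.
Before the 6th dose, 5 doses have been given. Superposition: Cmin = C₀·(f + f² + … + f^5).
≈ 26.000 × (0.1250 + 0.0156 + 0.0020 + 0.0002 + 0.0000) ≈ 26.000 × 0.1428 ≈ 3.713 μg/mL.

3.7 μg/mL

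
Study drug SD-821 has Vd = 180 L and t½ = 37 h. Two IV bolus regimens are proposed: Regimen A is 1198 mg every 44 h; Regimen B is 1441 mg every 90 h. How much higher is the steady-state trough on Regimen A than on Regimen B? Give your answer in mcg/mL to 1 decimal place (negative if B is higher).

3.4 mcg/mL

Regimen A: f = (1/2)^(44/37) ≈ 0.4385; Cmin,ss = (1198/180)·f/(1−f) ≈ 5.198 mcg/mL.
Regimen B: f = (1/2)^(90/37) ≈ 0.1853; Cmin,ss = (1441/180)·f/(1−f) ≈ 1.821 mcg/mL.
Difference ≈ 5.198 − 1.821 ≈ 3.377 mcg/mL.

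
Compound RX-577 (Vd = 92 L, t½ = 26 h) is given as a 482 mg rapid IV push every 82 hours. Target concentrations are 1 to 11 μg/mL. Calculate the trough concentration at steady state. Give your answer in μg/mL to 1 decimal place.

0.7 μg/mL

τ/t½ = 82/26 ≈ 3.1538, so fraction remaining f = (1/2)^(82/26) ≈ 0.1124.
At steady state, accumulation factor R = 1/(1 − e^(−kτ)) ≈ 1.1266.
Single-dose peak C₀ = D/Vd = 482/92 ≈ 5.239 μg/mL.
Steady-state peak Cmax,ss = C₀·R ≈ 5.239 × 1.1266 ≈ 5.902 μg/mL.
One interval later, Cmin,ss = Cmax,ss·e^(−kτ) ≈ 5.902 × 0.1124 ≈ 0.663 μg/mL.
Trough 0.7 μg/mL vs MEC 1 μg/mL: subtherapeutic.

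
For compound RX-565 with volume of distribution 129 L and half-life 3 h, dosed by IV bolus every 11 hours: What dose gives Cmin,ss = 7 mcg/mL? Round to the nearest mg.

10564 mg

τ/t½ = 11/3 ≈ 3.6667, so f = (1/2)^(11/3) ≈ 0.078745.
Cmin,ss = (D/Vd)·f/(1−f), so D = Cmin,ss·Vd·(1−f)/f.
D = 7 × 129 × (1−f)/f ≈ 7 × 129 × 11.69922 ≈ 10564.40 mg.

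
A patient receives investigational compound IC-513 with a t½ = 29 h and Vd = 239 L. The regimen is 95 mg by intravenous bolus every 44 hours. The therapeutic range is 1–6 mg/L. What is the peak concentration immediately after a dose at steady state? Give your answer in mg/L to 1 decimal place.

0.6 mg/L

Over one 44-h interval, 44/29 ≈ 1.5172 half-lives elapse, leaving f ≈ 0.3494 of each dose.
At steady state, accumulation factor R = 1/(1 − e^(−kτ)) ≈ 1.5370.
Each bolus raises the concentration by D/Vd = 95/239 ≈ 0.397 mg/L.
Steady-state peak Cmax,ss = C₀·R ≈ 0.397 × 1.5370 ≈ 0.610 mg/L.
Peak 0.6 mg/L vs MTC 6 mg/L: below toxic threshold.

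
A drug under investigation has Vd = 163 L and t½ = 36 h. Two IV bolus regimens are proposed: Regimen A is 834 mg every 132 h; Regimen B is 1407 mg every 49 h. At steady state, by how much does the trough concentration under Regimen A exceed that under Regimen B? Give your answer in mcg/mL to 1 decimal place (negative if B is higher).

Regimen A: f = (1/2)^(132/36) ≈ 0.0787; Cmin,ss = (834/163)·f/(1−f) ≈ 0.437 mcg/mL.
Regimen B: f = (1/2)^(49/36) ≈ 0.3893; Cmin,ss = (1407/163)·f/(1−f) ≈ 5.503 mcg/mL.
Difference ≈ 0.437 − 5.503 ≈ -5.066 mcg/mL.

-5.1 mcg/mL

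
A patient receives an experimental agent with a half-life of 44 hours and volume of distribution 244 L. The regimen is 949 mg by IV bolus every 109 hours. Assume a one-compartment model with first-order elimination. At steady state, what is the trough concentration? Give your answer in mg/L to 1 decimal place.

0.9 mg/L

Over one 109-h interval, 109/44 ≈ 2.4773 half-lives elapse, leaving f ≈ 0.1796 of each dose.
At steady state, accumulation factor R = 1/(1 − e^(−kτ)) ≈ 1.2189.
Each bolus raises the concentration by D/Vd = 949/244 ≈ 3.889 mg/L.
Cmax,ss = C₀/(1 − f) ≈ 3.889/0.8204 ≈ 4.740 mg/L.
One interval later, Cmin,ss = Cmax,ss·e^(−kτ) ≈ 4.740 × 0.1796 ≈ 0.851 mg/L.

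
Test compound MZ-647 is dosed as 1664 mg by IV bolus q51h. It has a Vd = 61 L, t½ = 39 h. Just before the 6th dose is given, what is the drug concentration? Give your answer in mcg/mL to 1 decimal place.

f = (1/2)^(τ/t½) = (1/2)^(51/39) ≈ 0.4040.
C₀ = D/Vd = 1664/61 ≈ 27.279 mcg/mL.
Before the 6th dose, 5 doses have been given. Superposition: Cmin = C₀·(f + f² + … + f^5).
≈ 27.279 × (0.4040 + 0.1632 + 0.0659 + 0.0266 + 0.0108) ≈ 27.279 × 0.6705 ≈ 18.291 mcg/mL.

18.3 mcg/mL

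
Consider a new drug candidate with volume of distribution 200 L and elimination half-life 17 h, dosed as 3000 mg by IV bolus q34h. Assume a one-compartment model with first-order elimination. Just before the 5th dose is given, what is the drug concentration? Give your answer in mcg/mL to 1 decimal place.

5.0 mcg/mL

f = (1/2)^(τ/t½) = (1/2)^(34/17) ≈ 0.2500.
C₀ = D/Vd = 3000/200 ≈ 15.000 mcg/mL.
Before the 5th dose, 4 doses have been given. Superposition: Cmin = C₀·(f + f² + … + f^4).
≈ 15.000 × (0.2500 + 0.0625 + 0.0156 + 0.0039) ≈ 15.000 × 0.3320 ≈ 4.980 mcg/mL.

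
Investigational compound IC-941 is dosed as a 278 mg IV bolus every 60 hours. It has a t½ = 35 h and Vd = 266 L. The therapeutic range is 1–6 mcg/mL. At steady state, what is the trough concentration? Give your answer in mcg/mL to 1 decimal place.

k = ln2/t½ = ln2/35 ≈ 0.019804 h⁻¹; fraction remaining f = e^(−kτ) = e^(−0.019804×60) ≈ 0.3048.
At steady state, accumulation factor R = 1/(1 − e^(−kτ)) ≈ 1.4384.
Single-dose peak C₀ = D/Vd = 278/266 ≈ 1.045 mcg/mL.
Cmax,ss = C₀/(1 − f) ≈ 1.045/0.6952 ≈ 1.503 mcg/mL.
One interval later, Cmin,ss = Cmax,ss·e^(−kτ) ≈ 1.503 × 0.3048 ≈ 0.458 mcg/mL.
Trough 0.5 mcg/mL vs MEC 1 mcg/mL: subtherapeutic.

0.5 mcg/mL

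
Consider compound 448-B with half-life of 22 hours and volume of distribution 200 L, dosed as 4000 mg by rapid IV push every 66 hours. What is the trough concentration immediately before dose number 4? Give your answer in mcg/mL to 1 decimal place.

2.9 mcg/mL

f = (1/2)^(τ/t½) = (1/2)^(66/22) ≈ 0.1250.
C₀ = D/Vd = 4000/200 ≈ 20.000 mcg/mL.
Before the 4th dose, 3 doses have been given. Superposition: Cmin = C₀·(f + f² + … + f^3).
≈ 20.000 × (0.1250 + 0.0156 + 0.0020) ≈ 20.000 × 0.1426 ≈ 2.852 mcg/mL.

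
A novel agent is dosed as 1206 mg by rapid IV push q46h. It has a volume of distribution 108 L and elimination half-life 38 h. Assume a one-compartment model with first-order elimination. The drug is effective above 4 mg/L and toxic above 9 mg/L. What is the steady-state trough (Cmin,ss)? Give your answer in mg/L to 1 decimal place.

8.5 mg/L

k = ln2/t½ = ln2/38 ≈ 0.018241 h⁻¹; fraction remaining f = e^(−kτ) = e^(−0.018241×46) ≈ 0.4321.
At steady state, accumulation factor R = 1/(1 − e^(−kτ)) ≈ 1.7609.
Each bolus raises the concentration by D/Vd = 1206/108 ≈ 11.167 mg/L.
Cmax,ss = C₀/(1 − f) ≈ 11.167/0.5679 ≈ 19.664 mg/L.
One interval later, Cmin,ss = Cmax,ss·e^(−kτ) ≈ 19.664 × 0.4321 ≈ 8.497 mg/L.
Trough 8.5 mg/L vs MEC 4 mg/L: adequate.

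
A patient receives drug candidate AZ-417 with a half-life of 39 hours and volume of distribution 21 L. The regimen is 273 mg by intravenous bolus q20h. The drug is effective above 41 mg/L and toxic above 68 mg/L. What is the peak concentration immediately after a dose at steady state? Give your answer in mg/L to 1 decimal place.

τ/t½ = 20/39 ≈ 0.51282, so fraction remaining f = (1/2)^(20/39) ≈ 0.7009.
At steady state, accumulation factor R = 1/(1 − e^(−kτ)) ≈ 3.3434.
Single-dose peak C₀ = D/Vd = 273/21 ≈ 13.000 mg/L.
Cmax,ss = C₀/(1 − f) ≈ 13.000/0.2991 ≈ 43.464 mg/L.
Peak 43.5 mg/L vs MTC 68 mg/L: below toxic threshold.

43.5 mg/L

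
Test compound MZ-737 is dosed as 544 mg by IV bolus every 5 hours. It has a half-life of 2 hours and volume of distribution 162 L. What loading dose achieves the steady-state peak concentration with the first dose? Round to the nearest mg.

f = (1/2)^(5/2) ≈ 0.176777; accumulation ratio R = 1/(1−f) ≈ 1.21474.
Loading dose to hit Cmax,ss on first dose: D_load = D_maint·R ≈ 544 × 1.21474 ≈ 660.82 mg.

661 mg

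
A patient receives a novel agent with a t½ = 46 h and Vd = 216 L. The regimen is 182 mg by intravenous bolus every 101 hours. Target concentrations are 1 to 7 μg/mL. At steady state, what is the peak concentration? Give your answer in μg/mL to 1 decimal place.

1.1 μg/mL

Over one 101-h interval, 101/46 ≈ 2.1957 half-lives elapse, leaving f ≈ 0.2183 of each dose.
At steady state, accumulation factor R = 1/(1 − e^(−kτ)) ≈ 1.2793.
Single-dose peak C₀ = D/Vd = 182/216 ≈ 0.843 μg/mL.
Steady-state peak Cmax,ss = C₀·R ≈ 0.843 × 1.2793 ≈ 1.078 μg/mL.
Peak 1.1 μg/mL vs MTC 7 μg/mL: below toxic threshold.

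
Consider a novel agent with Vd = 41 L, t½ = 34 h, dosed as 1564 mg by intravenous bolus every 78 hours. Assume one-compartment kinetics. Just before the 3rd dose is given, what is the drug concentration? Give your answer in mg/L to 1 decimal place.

f = (1/2)^(τ/t½) = (1/2)^(78/34) ≈ 0.2039.
C₀ = D/Vd = 1564/41 ≈ 38.146 mg/L.
Before the 3rd dose, 2 doses have been given. Superposition: Cmin = C₀·(f + f²).
≈ 38.146 × (0.2039 + 0.0416) ≈ 38.146 × 0.2455 ≈ 9.365 mg/L.

9.4 mg/L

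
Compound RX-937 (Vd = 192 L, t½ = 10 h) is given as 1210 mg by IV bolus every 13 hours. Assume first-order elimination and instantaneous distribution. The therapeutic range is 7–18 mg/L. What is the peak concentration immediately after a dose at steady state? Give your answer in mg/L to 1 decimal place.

k = ln2/t½ = ln2/10 ≈ 0.069315 h⁻¹; fraction remaining f = e^(−kτ) = e^(−0.069315×13) ≈ 0.4061.
At steady state, accumulation factor R = 1/(1 − e^(−kτ)) ≈ 1.6838.
Each bolus raises the concentration by D/Vd = 1210/192 ≈ 6.302 mg/L.
Steady-state peak Cmax,ss = C₀·R ≈ 6.302 × 1.6838 ≈ 10.611 mg/L.
Peak 10.6 mg/L vs MTC 18 mg/L: below toxic threshold.

10.6 mg/L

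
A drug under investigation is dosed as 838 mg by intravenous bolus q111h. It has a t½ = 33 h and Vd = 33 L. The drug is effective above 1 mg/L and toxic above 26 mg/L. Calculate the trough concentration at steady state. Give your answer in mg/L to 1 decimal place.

2.7 mg/L

k = ln2/t½ = ln2/33 ≈ 0.021004 h⁻¹; fraction remaining f = e^(−kτ) = e^(−0.021004×111) ≈ 0.0972.
Each bolus raises the concentration by D/Vd = 838/33 ≈ 25.394 mg/L.
Steady-state trough Cmin,ss = C₀·f/(1−f) ≈ 25.394 × 0.0972/0.9028 ≈ 2.734 mg/L.
Trough 2.7 mg/L vs MEC 1 mg/L: adequate.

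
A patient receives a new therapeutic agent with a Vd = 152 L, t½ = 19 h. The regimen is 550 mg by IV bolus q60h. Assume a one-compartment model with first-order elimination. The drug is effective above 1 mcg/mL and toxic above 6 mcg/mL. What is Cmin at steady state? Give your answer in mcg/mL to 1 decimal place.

0.5 mcg/mL

τ/t½ = 60/19 ≈ 3.1579, so fraction remaining f = (1/2)^(60/19) ≈ 0.1120.
At steady state, accumulation factor R = 1/(1 − e^(−kτ)) ≈ 1.1261.
Single-dose peak C₀ = D/Vd = 550/152 ≈ 3.618 mcg/mL.
Cmax,ss = C₀/(1 − f) ≈ 3.618/0.8880 ≈ 4.074 mcg/mL.
Steady-state trough Cmin,ss = Cmax,ss·f ≈ 4.074 × 0.1120 ≈ 0.456 mcg/mL.
Trough 0.5 mcg/mL vs MEC 1 mcg/mL: subtherapeutic.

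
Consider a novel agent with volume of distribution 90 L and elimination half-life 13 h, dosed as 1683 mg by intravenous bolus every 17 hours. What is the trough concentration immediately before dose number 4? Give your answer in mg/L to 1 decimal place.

f = (1/2)^(τ/t½) = (1/2)^(17/13) ≈ 0.4040.
C₀ = D/Vd = 1683/90 ≈ 18.700 mg/L.
Before the 4th dose, 3 doses have been given. Superposition: Cmin = C₀·(f + f² + … + f^3).
≈ 18.700 × (0.4040 + 0.1632 + 0.0659) ≈ 18.700 × 0.6331 ≈ 11.839 mg/L.

11.8 mg/L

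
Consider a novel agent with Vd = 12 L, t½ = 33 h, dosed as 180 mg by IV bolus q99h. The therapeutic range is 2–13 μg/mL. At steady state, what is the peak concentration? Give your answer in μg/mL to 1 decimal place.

The dosing interval is 3 half-lives, so f = 2^(−3) = 0.125.
Accumulation ratio R = 1/(1 − f) = 1/0.875 = 8/7.
Single-dose peak C₀ = D/Vd = 180/12 = 15 μg/mL.
Steady-state peak Cmax,ss = C₀·R = 15 × 8/7 ≈ 17.143 μg/mL.
Peak 17.1 μg/mL vs MTC 13 μg/mL: exceeds toxic threshold.

17.1 μg/mL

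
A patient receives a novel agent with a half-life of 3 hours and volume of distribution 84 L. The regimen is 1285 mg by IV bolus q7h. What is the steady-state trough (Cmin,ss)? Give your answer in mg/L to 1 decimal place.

3.8 mg/L

k = ln2/t½ = ln2/3 ≈ 0.231049 h⁻¹; fraction remaining f = e^(−kτ) = e^(−0.231049×7) ≈ 0.1984.
Single-dose peak C₀ = D/Vd = 1285/84 ≈ 15.298 mg/L.
Steady-state trough Cmin,ss = C₀·f/(1−f) ≈ 15.298 × 0.1984/0.8016 ≈ 3.786 mg/L.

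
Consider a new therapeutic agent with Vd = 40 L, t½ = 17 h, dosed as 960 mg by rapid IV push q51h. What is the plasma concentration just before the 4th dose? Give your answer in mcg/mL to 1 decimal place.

f = (1/2)^(τ/t½) = (1/2)^(51/17) ≈ 0.1250.
C₀ = D/Vd = 960/40 ≈ 24.000 mcg/mL.
Before the 4th dose, 3 doses have been given. Superposition: Cmin = C₀·(f + f² + … + f^3).
≈ 24.000 × (0.1250 + 0.0156 + 0.0020) ≈ 24.000 × 0.1426 ≈ 3.422 mcg/mL.

3.4 mcg/mL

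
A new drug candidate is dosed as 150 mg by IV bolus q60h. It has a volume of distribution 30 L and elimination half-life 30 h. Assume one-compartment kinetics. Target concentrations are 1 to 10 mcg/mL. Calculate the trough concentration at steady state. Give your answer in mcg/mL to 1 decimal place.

1.7 mcg/mL

The dosing interval is 2 half-lives, so f = 2^(−2) = 0.25.
Accumulation ratio R = 1/(1 − f) = 1/0.75 = 4/3.
Single-dose peak C₀ = D/Vd = 150/30 = 5 mcg/mL.
Steady-state peak Cmax,ss = C₀·R = 5 × 4/3 ≈ 6.667 mcg/mL.
Steady-state trough Cmin,ss = Cmax,ss·f ≈ 6.667 × 0.25 ≈ 1.667 mcg/mL.
Trough 1.7 mcg/mL vs MEC 1 mcg/mL: adequate.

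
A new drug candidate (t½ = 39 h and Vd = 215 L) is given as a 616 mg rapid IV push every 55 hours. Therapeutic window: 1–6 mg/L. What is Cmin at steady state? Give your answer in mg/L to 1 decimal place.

1.7 mg/L

τ/t½ = 55/39 ≈ 1.4103, so fraction remaining f = (1/2)^(55/39) ≈ 0.3762.
At steady state, accumulation factor R = 1/(1 − e^(−kτ)) ≈ 1.6031.
Each bolus raises the concentration by D/Vd = 616/215 ≈ 2.865 mg/L.
Steady-state peak Cmax,ss = C₀·R ≈ 2.865 × 1.6031 ≈ 4.593 mg/L.
One interval later, Cmin,ss = Cmax,ss·e^(−kτ) ≈ 4.593 × 0.3762 ≈ 1.728 mg/L.
Trough 1.7 mg/L vs MEC 1 mg/L: adequate.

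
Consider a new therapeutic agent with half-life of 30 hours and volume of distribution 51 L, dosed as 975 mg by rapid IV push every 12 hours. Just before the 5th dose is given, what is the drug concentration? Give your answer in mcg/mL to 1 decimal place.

40.1 mcg/mL

f = (1/2)^(τ/t½) = (1/2)^(12/30) ≈ 0.7579.
C₀ = D/Vd = 975/51 ≈ 19.118 mcg/mL.
Before the 5th dose, 4 doses have been given. Superposition: Cmin = C₀·(f + f² + … + f^4).
≈ 19.118 × (0.7579 + 0.5744 + 0.4353 + 0.3299) ≈ 19.118 × 2.0975 ≈ 40.100 mcg/mL.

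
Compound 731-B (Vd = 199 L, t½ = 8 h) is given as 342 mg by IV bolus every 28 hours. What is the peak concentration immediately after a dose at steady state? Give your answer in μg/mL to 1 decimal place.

1.9 μg/mL

k = ln2/t½ = ln2/8 ≈ 0.086643 h⁻¹; fraction remaining f = e^(−kτ) = e^(−0.086643×28) ≈ 0.0884.
Accumulation ratio R = 1/(1 − f) ≈ 1/0.9116 ≈ 1.0970.
Single-dose peak C₀ = D/Vd = 342/199 ≈ 1.719 μg/mL.
Steady-state peak Cmax,ss = C₀·R ≈ 1.719 × 1.0970 ≈ 1.886 μg/mL.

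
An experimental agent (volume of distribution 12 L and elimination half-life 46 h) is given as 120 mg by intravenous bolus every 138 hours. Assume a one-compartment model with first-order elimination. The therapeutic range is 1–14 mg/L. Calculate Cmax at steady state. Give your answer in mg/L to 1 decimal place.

The dosing interval is 3 half-lives, so f = 2^(−3) = 0.125.
At steady state, R = 1/(1 − 0.125) = 8/7.
Single-dose peak C₀ = D/Vd = 120/12 = 10 mg/L.
Steady-state peak Cmax,ss = C₀·R = 10 × 8/7 ≈ 11.429 mg/L.
Peak 11.4 mg/L vs MTC 14 mg/L: below toxic threshold.

11.4 mg/L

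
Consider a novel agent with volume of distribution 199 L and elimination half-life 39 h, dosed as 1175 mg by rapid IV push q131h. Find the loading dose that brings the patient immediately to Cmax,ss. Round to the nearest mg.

f = (1/2)^(131/39) ≈ 0.097465; accumulation ratio R = 1/(1−f) ≈ 1.10799.
Loading dose to hit Cmax,ss on first dose: D_load = D_maint·R ≈ 1175 × 1.10799 ≈ 1301.89 mg.

1302 mg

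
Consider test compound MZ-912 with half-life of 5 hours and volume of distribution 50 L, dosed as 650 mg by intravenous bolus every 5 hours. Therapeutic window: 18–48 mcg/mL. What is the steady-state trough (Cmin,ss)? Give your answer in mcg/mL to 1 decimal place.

13.0 mcg/mL

τ = 5 h = 1 half-life, so f = (1/2)^1 = 0.5.
Accumulation ratio R = 1/(1 − f) = 1/0.5 = 2/1.
Single-dose peak C₀ = D/Vd = 650/50 = 13 mcg/mL.
Steady-state peak Cmax,ss = C₀·R = 13 × 2/1 ≈ 26.000 mcg/mL.
Steady-state trough Cmin,ss = Cmax,ss·f ≈ 26.000 × 0.5 ≈ 13.000 mcg/mL.
Trough 13.0 mcg/mL vs MEC 18 mcg/mL: subtherapeutic.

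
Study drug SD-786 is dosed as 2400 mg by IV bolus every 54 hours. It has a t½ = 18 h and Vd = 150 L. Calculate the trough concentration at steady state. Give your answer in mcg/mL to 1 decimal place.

2.3 mcg/mL

The dosing interval is 3 half-lives, so f = 2^(−3) = 0.125.
Accumulation ratio R = 1/(1 − f) = 1/0.875 = 8/7.
Single-dose peak C₀ = D/Vd = 2400/150 = 16 mcg/mL.
Steady-state peak Cmax,ss = C₀·R = 16 × 8/7 ≈ 18.286 mcg/mL.
Steady-state trough Cmin,ss = Cmax,ss·f ≈ 18.286 × 0.125 ≈ 2.286 mcg/mL.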